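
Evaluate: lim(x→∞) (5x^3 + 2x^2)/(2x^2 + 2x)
This is an ∞/∞ indeterminate form.

Apply L'Hôpital's rule: differentiate numerator and denominator separately.
  f(x) = 5·x^3 + 2·x^2   ⇒   f'(x) = 15·x^2 + 4·x
  g(x) = 2·x^2 + 2·x   ⇒   g'(x) = 4·x + 2
  lim(x→∞) f'(x)/g'(x) = lim(x→∞) (15·x^2 + 4·x)/(4·x + 2)
  = ∞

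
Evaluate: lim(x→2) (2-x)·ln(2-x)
This is a 0·∞ indeterminate form.

Rewrite 0·∞ as a quotient (0/0 or ∞/∞ form), then apply L'Hôpital's rule:
  lim(x→2) (2-x)·ln(2-x) = 0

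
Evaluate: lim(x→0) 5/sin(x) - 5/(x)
This is an ∞-∞ indeterminate form.

Combine fractions or rationalize to convert ∞-∞ to 0/0 form:
  lim(x→0) 5/sin(x) - 5/(x) = 0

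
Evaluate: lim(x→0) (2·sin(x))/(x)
This is a 0/0 indeterminate form.

Apply L'Hôpital's rule: differentiate numerator and denominator separately.
  f(x) = 2·sin(x)   ⇒   f'(x) = 2·cos(x)
  g(x) = x   ⇒   g'(x) = 1
  lim(x→0) f'(x)/g'(x) = lim(x→0) (2·cos(x))/(1)
  = 2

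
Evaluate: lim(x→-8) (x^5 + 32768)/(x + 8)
This is a standard limit.

Factor or rationalize the expression:
  lim(x→-8) (x^5 + 32768)/(x + 8) = 20480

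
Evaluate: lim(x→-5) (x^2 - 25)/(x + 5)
This is a standard limit.

Factor or rationalize the expression:
  lim(x→-5) (x^2 - 25)/(x + 5) = -10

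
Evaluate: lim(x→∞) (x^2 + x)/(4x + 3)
This is an ∞/∞ indeterminate form.

Apply L'Hôpital's rule: differentiate numerator and denominator separately.
  f(x) = x^2 + x   ⇒   f'(x) = 2·x + 1
  g(x) = 4·x + 3   ⇒   g'(x) = 4
  lim(x→∞) f'(x)/g'(x) = lim(x→∞) (2·x + 1)/(4)
  = ∞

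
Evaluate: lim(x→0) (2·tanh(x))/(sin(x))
This is a 0/0 indeterminate form.

Apply L'Hôpital's rule: differentiate numerator and denominator separately.
  f(x) = 2·tanh(x)   ⇒   f'(x) = 2 - 2·tanh(x)^2
  g(x) = sin(x)   ⇒   g'(x) = cos(x)
  lim(x→0) f'(x)/g'(x) = lim(x→0) (2 - 2·tanh(x)^2)/(cos(x))
  = 2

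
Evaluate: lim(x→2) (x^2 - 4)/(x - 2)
This is a standard limit.

Factor or rationalize the expression:
  lim(x→2) (x^2 - 4)/(x - 2) = 4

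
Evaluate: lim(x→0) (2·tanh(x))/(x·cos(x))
This is a 0/0 indeterminate form.

Apply L'Hôpital's rule: differentiate numerator and denominator separately.
  f(x) = 2·tanh(x)   ⇒   f'(x) = 2 - 2·tanh(x)^2
  g(x) = x·cos(x)   ⇒   g'(x) = -x·sin(x) + cos(x)
  lim(x→0) f'(x)/g'(x) = lim(x→0) (2 - 2·tanh(x)^2)/(-x·sin(x) + cos(x))
  = 2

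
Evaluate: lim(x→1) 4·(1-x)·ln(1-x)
This is a 0·∞ indeterminate form.

Rewrite 0·∞ as a quotient (0/0 or ∞/∞ form), then apply L'Hôpital's rule:
  lim(x→1) 4·(1-x)·ln(1-x) = 0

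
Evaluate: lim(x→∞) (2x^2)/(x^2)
This is an ∞/∞ indeterminate form.

Apply L'Hôpital's rule: differentiate numerator and denominator separately.
  f(x) = 2·x^2   ⇒   f'(x) = 4·x
  g(x) = x^2   ⇒   g'(x) = 2·x
  lim(x→∞) f'(x)/g'(x) = lim(x→∞) (4·x)/(2·x)
  = 2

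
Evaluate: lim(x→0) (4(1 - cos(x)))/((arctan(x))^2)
This is a 0/0 indeterminate form.

Apply L'Hôpital's rule: differentiate numerator and denominator separately.
  f(x) = 4 - 4·cos(x)   ⇒   f'(x) = 4·sin(x)
  g(x) = atan(x)^2   ⇒   g'(x) = 2·atan(x)/(x^2 + 1)
  lim(x→0) f'(x)/g'(x) = lim(x→0) (4·sin(x))/(2·atan(x)/(x^2 + 1))
  = 2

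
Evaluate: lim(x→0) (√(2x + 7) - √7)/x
This is a standard limit.

Factor or rationalize the expression:
  lim(x→0) (√(2x + 7) - √7)/x = sqrt(7)/7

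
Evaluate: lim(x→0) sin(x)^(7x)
This is an exponential indeterminate form.

For exponential indeterminate forms, take the natural log:
  Let L = lim(x→0) sin(x)^(7x)
  Then ln(L) = lim(x→0) [exponent × ln(base)]
  Evaluate using L'Hôpital or standard limits, then exponentiate.
  L = 1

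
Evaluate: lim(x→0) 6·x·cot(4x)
This is a 0·∞ indeterminate form.

Rewrite 0·∞ as a quotient (0/0 or ∞/∞ form), then apply L'Hôpital's rule:
  lim(x→0) 6·x·cot(4x) = 3/2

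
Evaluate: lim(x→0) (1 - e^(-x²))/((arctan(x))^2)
This is a 0/0 indeterminate form.

Apply L'Hôpital's rule: differentiate numerator and denominator separately.
  f(x) = 1 - e^(-x^2)   ⇒   f'(x) = 2·x·e^(-x^2)
  g(x) = atan(x)^2   ⇒   g'(x) = 2·atan(x)/(x^2 + 1)
  lim(x→0) f'(x)/g'(x) = lim(x→0) (2·x·e^(-x^2))/(2·atan(x)/(x^2 + 1))
  = 1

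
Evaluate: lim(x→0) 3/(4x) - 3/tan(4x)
This is an ∞-∞ indeterminate form.

Combine fractions or rationalize to convert ∞-∞ to 0/0 form:
  lim(x→0) 3/(4x) - 3/tan(4x) = 0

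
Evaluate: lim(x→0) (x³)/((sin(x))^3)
This is a 0/0 indeterminate form.

Apply L'Hôpital's rule: differentiate numerator and denominator separately.
  f(x) = x^3   ⇒   f'(x) = 3·x^2
  g(x) = sin(x)^3   ⇒   g'(x) = 3·sin(x)^2·cos(x)
  lim(x→0) f'(x)/g'(x) = lim(x→0) (3·x^2)/(3·sin(x)^2·cos(x))
  = 1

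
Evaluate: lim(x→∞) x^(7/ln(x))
This is an exponential indeterminate form.

For exponential indeterminate forms, take the natural log:
  Let L = lim(x→∞) x^(7/ln(x))
  Then ln(L) = lim(x→∞) [exponent × ln(base)]
  Evaluate using L'Hôpital or standard limits, then exponentiate.
  L = e^(7)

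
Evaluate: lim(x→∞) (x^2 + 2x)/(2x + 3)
This is an ∞/∞ indeterminate form.

Apply L'Hôpital's rule: differentiate numerator and denominator separately.
  f(x) = x^2 + 2·x   ⇒   f'(x) = 2·x + 2
  g(x) = 2·x + 3   ⇒   g'(x) = 2
  lim(x→∞) f'(x)/g'(x) = lim(x→∞) (2·x + 2)/(2)
  = ∞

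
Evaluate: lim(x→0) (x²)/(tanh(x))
This is a 0/0 indeterminate form.

Apply L'Hôpital's rule: differentiate numerator and denominator separately.
  f(x) = x^2   ⇒   f'(x) = 2·x
  g(x) = tanh(x)   ⇒   g'(x) = 1 - tanh(x)^2
  lim(x→0) f'(x)/g'(x) = lim(x→0) (2·x)/(1 - tanh(x)^2)
  = 0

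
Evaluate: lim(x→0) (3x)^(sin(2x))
This is an exponential indeterminate form.

For exponential indeterminate forms, take the natural log:
  Let L = lim(x→0) (3x)^(sin(2x))
  Then ln(L) = lim(x→0) [exponent × ln(base)]
  Evaluate using L'Hôpital or standard limits, then exponentiate.
  L = 1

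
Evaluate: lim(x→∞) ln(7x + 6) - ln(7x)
This is an ∞-∞ indeterminate form.

Combine fractions or rationalize to convert ∞-∞ to 0/0 form:
  lim(x→∞) ln(7x + 6) - ln(7x) = 0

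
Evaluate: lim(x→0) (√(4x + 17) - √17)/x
This is a standard limit.

Factor or rationalize the expression:
  lim(x→0) (√(4x + 17) - √17)/x = 2·sqrt(17)/17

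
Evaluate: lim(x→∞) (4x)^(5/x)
This is an exponential indeterminate form.

For exponential indeterminate forms, take the natural log:
  Let L = lim(x→∞) (4x)^(5/x)
  Then ln(L) = lim(x→∞) [exponent × ln(base)]
  Evaluate using L'Hôpital or standard limits, then exponentiate.
  L = 1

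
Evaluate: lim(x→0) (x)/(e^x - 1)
This is a 0/0 indeterminate form.

Apply L'Hôpital's rule: differentiate numerator and denominator separately.
  f(x) = x   ⇒   f'(x) = 1
  g(x) = e^(x) - 1   ⇒   g'(x) = e^(x)
  lim(x→0) f'(x)/g'(x) = lim(x→0) (1)/(e^(x))
  = 1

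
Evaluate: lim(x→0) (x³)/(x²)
This is a 0/0 indeterminate form.

Apply L'Hôpital's rule: differentiate numerator and denominator separately.
  f(x) = x^3   ⇒   f'(x) = 3·x^2
  g(x) = x^2   ⇒   g'(x) = 2·x
  lim(x→0) f'(x)/g'(x) = lim(x→0) (3·x^2)/(2·x)
  = 0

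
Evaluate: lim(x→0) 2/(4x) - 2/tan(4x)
This is an ∞-∞ indeterminate form.

Combine fractions or rationalize to convert ∞-∞ to 0/0 form:
  lim(x→0) 2/(4x) - 2/tan(4x) = 0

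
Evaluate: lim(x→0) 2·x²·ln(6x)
This is a 0·∞ indeterminate form.

Rewrite 0·∞ as a quotient (0/0 or ∞/∞ form), then apply L'Hôpital's rule:
  lim(x→0) 2·x²·ln(6x) = 0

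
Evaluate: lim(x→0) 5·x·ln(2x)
This is a 0·∞ indeterminate form.

Rewrite 0·∞ as a quotient (0/0 or ∞/∞ form), then apply L'Hôpital's rule:
  lim(x→0) 5·x·ln(2x) = 0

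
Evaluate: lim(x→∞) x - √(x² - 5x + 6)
This is an ∞-∞ indeterminate form.

Combine fractions or rationalize to convert ∞-∞ to 0/0 form:
  lim(x→∞) x - √(x² - 5x + 6) = 5/2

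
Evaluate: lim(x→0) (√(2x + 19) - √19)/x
This is a standard limit.

Factor or rationalize the expression:
  lim(x→0) (√(2x + 19) - √19)/x = sqrt(19)/19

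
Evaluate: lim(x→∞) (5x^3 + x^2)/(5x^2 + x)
This is an ∞/∞ indeterminate form.

Apply L'Hôpital's rule: differentiate numerator and denominator separately.
  f(x) = 5·x^3 + x^2   ⇒   f'(x) = 15·x^2 + 2·x
  g(x) = 5·x^2 + x   ⇒   g'(x) = 10·x + 1
  lim(x→∞) f'(x)/g'(x) = lim(x→∞) (15·x^2 + 2·x)/(10·x + 1)
  = ∞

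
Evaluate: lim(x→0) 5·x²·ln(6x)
This is a 0·∞ indeterminate form.

Rewrite 0·∞ as a quotient (0/0 or ∞/∞ form), then apply L'Hôpital's rule:
  lim(x→0) 5·x²·ln(6x) = 0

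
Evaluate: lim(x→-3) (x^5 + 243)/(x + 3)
This is a standard limit.

Factor or rationalize the expression:
  lim(x→-3) (x^5 + 243)/(x + 3) = 405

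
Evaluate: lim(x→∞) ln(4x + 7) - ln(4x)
This is an ∞-∞ indeterminate form.

Combine fractions or rationalize to convert ∞-∞ to 0/0 form:
  lim(x→∞) ln(4x + 7) - ln(4x) = 0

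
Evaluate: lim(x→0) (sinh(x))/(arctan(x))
This is a 0/0 indeterminate form.

Apply L'Hôpital's rule: differentiate numerator and denominator separately.
  f(x) = sinh(x)   ⇒   f'(x) = cosh(x)
  g(x) = atan(x)   ⇒   g'(x) = 1/(x^2 + 1)
  lim(x→0) f'(x)/g'(x) = lim(x→0) (cosh(x))/(1/(x^2 + 1))
  = 1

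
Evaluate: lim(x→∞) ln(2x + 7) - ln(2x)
This is an ∞-∞ indeterminate form.

Combine fractions or rationalize to convert ∞-∞ to 0/0 form:
  lim(x→∞) ln(2x + 7) - ln(2x) = 0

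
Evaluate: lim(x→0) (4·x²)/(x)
This is a 0/0 indeterminate form.

Apply L'Hôpital's rule: differentiate numerator and denominator separately.
  f(x) = 4·x^2   ⇒   f'(x) = 8·x
  g(x) = x   ⇒   g'(x) = 1
  lim(x→0) f'(x)/g'(x) = lim(x→0) (8·x)/(1)
  = 0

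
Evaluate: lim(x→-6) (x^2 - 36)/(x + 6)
This is a standard limit.

Factor or rationalize the expression:
  lim(x→-6) (x^2 - 36)/(x + 6) = -12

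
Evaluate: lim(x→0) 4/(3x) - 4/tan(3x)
This is an ∞-∞ indeterminate form.

Combine fractions or rationalize to convert ∞-∞ to 0/0 form:
  lim(x→0) 4/(3x) - 4/tan(3x) = 0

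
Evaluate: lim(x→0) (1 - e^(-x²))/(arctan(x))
This is a 0/0 indeterminate form.

Apply L'Hôpital's rule: differentiate numerator and denominator separately.
  f(x) = 1 - e^(-x^2)   ⇒   f'(x) = 2·x·e^(-x^2)
  g(x) = atan(x)   ⇒   g'(x) = 1/(x^2 + 1)
  lim(x→0) f'(x)/g'(x) = lim(x→0) (2·x·e^(-x^2))/(1/(x^2 + 1))
  = 0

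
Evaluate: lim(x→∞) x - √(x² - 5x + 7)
This is an ∞-∞ indeterminate form.

Combine fractions or rationalize to convert ∞-∞ to 0/0 form:
  lim(x→∞) x - √(x² - 5x + 7) = 5/2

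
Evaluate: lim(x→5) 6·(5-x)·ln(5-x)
This is a 0·∞ indeterminate form.

Rewrite 0·∞ as a quotient (0/0 or ∞/∞ form), then apply L'Hôpital's rule:
  lim(x→5) 6·(5-x)·ln(5-x) = 0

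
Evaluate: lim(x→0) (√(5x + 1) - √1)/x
This is a standard limit.

Factor or rationalize the expression:
  lim(x→0) (√(5x + 1) - √1)/x = 5/2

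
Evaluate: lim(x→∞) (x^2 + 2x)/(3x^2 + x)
This is an ∞/∞ indeterminate form.

Apply L'Hôpital's rule: differentiate numerator and denominator separately.
  f(x) = x^2 + 2·x   ⇒   f'(x) = 2·x + 2
  g(x) = 3·x^2 + x   ⇒   g'(x) = 6·x + 1
  lim(x→∞) f'(x)/g'(x) = lim(x→∞) (2·x + 2)/(6·x + 1)
  = 1/3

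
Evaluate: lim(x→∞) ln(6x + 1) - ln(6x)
This is an ∞-∞ indeterminate form.

Combine fractions or rationalize to convert ∞-∞ to 0/0 form:
  lim(x→∞) ln(6x + 1) - ln(6x) = 0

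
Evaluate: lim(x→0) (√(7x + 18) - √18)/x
This is a standard limit.

Factor or rationalize the expression:
  lim(x→0) (√(7x + 18) - √18)/x = 7·sqrt(2)/12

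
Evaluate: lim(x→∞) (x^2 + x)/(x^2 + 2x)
This is an ∞/∞ indeterminate form.

Apply L'Hôpital's rule: differentiate numerator and denominator separately.
  f(x) = x^2 + x   ⇒   f'(x) = 2·x + 1
  g(x) = x^2 + 2·x   ⇒   g'(x) = 2·x + 2
  lim(x→∞) f'(x)/g'(x) = lim(x→∞) (2·x + 1)/(2·x + 2)
  = 1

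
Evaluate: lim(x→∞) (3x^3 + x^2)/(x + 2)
This is an ∞/∞ indeterminate form.

Apply L'Hôpital's rule: differentiate numerator and denominator separately.
  f(x) = 3·x^3 + x^2   ⇒   f'(x) = 9·x^2 + 2·x
  g(x) = x + 2   ⇒   g'(x) = 1
  lim(x→∞) f'(x)/g'(x) = lim(x→∞) (9·x^2 + 2·x)/(1)
  = ∞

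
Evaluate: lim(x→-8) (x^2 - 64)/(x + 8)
This is a standard limit.

Factor or rationalize the expression:
  lim(x→-8) (x^2 - 64)/(x + 8) = -16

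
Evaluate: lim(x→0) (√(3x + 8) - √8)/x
This is a standard limit.

Factor or rationalize the expression:
  lim(x→0) (√(3x + 8) - √8)/x = 3·sqrt(2)/8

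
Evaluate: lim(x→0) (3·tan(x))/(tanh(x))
This is a 0/0 indeterminate form.

Apply L'Hôpital's rule: differentiate numerator and denominator separately.
  f(x) = 3·tan(x)   ⇒   f'(x) = 3·tan(x)^2 + 3
  g(x) = tanh(x)   ⇒   g'(x) = 1 - tanh(x)^2
  lim(x→0) f'(x)/g'(x) = lim(x→0) (3·tan(x)^2 + 3)/(1 - tanh(x)^2)
  = 3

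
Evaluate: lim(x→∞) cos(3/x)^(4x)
This is an exponential indeterminate form.

For exponential indeterminate forms, take the natural log:
  Let L = lim(x→∞) cos(3/x)^(4x)
  Then ln(L) = lim(x→∞) [exponent × ln(base)]
  Evaluate using L'Hôpital or standard limits, then exponentiate.
  L = 1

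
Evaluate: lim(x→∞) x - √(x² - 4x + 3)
This is an ∞-∞ indeterminate form.

Combine fractions or rationalize to convert ∞-∞ to 0/0 form:
  lim(x→∞) x - √(x² - 4x + 3) = 2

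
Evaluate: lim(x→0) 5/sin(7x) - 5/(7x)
This is an ∞-∞ indeterminate form.

Combine fractions or rationalize to convert ∞-∞ to 0/0 form:
  lim(x→0) 5/sin(7x) - 5/(7x) = 0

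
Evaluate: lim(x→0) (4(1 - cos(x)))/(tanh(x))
This is a 0/0 indeterminate form.

Apply L'Hôpital's rule: differentiate numerator and denominator separately.
  f(x) = 4 - 4·cos(x)   ⇒   f'(x) = 4·sin(x)
  g(x) = tanh(x)   ⇒   g'(x) = 1 - tanh(x)^2
  lim(x→0) f'(x)/g'(x) = lim(x→0) (4·sin(x))/(1 - tanh(x)^2)
  = 0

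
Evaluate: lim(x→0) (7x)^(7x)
This is an exponential indeterminate form.

For exponential indeterminate forms, take the natural log:
  Let L = lim(x→0) (7x)^(7x)
  Then ln(L) = lim(x→0) [exponent × ln(base)]
  Evaluate using L'Hôpital or standard limits, then exponentiate.
  L = 1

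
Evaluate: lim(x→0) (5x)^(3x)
This is an exponential indeterminate form.

For exponential indeterminate forms, take the natural log:
  Let L = lim(x→0) (5x)^(3x)
  Then ln(L) = lim(x→0) [exponent × ln(base)]
  Evaluate using L'Hôpital or standard limits, then exponentiate.
  L = 1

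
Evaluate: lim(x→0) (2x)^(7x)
This is an exponential indeterminate form.

For exponential indeterminate forms, take the natural log:
  Let L = lim(x→0) (2x)^(7x)
  Then ln(L) = lim(x→0) [exponent × ln(base)]
  Evaluate using L'Hôpital or standard limits, then exponentiate.
  L = 1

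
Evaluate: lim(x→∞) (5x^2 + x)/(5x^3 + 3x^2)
This is an ∞/∞ indeterminate form.

Apply L'Hôpital's rule: differentiate numerator and denominator separately.
  f(x) = 5·x^2 + x   ⇒   f'(x) = 10·x + 1
  g(x) = 5·x^3 + 3·x^2   ⇒   g'(x) = 15·x^2 + 6·x
  lim(x→∞) f'(x)/g'(x) = lim(x→∞) (10·x + 1)/(15·x^2 + 6·x)
  = 0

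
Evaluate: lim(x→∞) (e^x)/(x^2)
This is an ∞/∞ indeterminate form.

Apply L'Hôpital's rule: differentiate numerator and denominator separately.
  f(x) = e^(x)   ⇒   f'(x) = e^(x)
  g(x) = x^2   ⇒   g'(x) = 2·x
  lim(x→∞) f'(x)/g'(x) = lim(x→∞) (e^(x))/(2·x)
  = ∞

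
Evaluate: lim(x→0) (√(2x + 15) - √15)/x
This is a standard limit.

Factor or rationalize the expression:
  lim(x→0) (√(2x + 15) - √15)/x = sqrt(15)/15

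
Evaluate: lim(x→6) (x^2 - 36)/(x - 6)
This is a standard limit.

Factor or rationalize the expression:
  lim(x→6) (x^2 - 36)/(x - 6) = 12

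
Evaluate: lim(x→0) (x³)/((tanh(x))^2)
This is a 0/0 indeterminate form.

Apply L'Hôpital's rule: differentiate numerator and denominator separately.
  f(x) = x^3   ⇒   f'(x) = 3·x^2
  g(x) = tanh(x)^2   ⇒   g'(x) = (2 - 2·tanh(x)^2)·tanh(x)
  lim(x→0) f'(x)/g'(x) = lim(x→0) (3·x^2)/((2 - 2·tanh(x)^2)·tanh(x))
  = 0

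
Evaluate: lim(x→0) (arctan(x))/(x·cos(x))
This is a 0/0 indeterminate form.

Apply L'Hôpital's rule: differentiate numerator and denominator separately.
  f(x) = atan(x)   ⇒   f'(x) = 1/(x^2 + 1)
  g(x) = x·cos(x)   ⇒   g'(x) = -x·sin(x) + cos(x)
  lim(x→0) f'(x)/g'(x) = lim(x→0) (1/(x^2 + 1))/(-x·sin(x) + cos(x))
  = 1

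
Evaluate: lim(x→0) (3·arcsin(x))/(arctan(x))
This is a 0/0 indeterminate form.

Apply L'Hôpital's rule: differentiate numerator and denominator separately.
  f(x) = 3·asin(x)   ⇒   f'(x) = 3/sqrt(1 - x^2)
  g(x) = atan(x)   ⇒   g'(x) = 1/(x^2 + 1)
  lim(x→0) f'(x)/g'(x) = lim(x→0) (3/sqrt(1 - x^2))/(1/(x^2 + 1))
  = 3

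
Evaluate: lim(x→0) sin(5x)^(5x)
This is an exponential indeterminate form.

For exponential indeterminate forms, take the natural log:
  Let L = lim(x→0) sin(5x)^(5x)
  Then ln(L) = lim(x→0) [exponent × ln(base)]
  Evaluate using L'Hôpital or standard limits, then exponentiate.
  L = 1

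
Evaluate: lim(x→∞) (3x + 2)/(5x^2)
This is an ∞/∞ indeterminate form.

Apply L'Hôpital's rule: differentiate numerator and denominator separately.
  f(x) = 3·x + 2   ⇒   f'(x) = 3
  g(x) = 5·x^2   ⇒   g'(x) = 10·x
  lim(x→∞) f'(x)/g'(x) = lim(x→∞) (3)/(10·x)
  = 0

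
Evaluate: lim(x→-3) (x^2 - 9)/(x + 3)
This is a standard limit.

Factor or rationalize the expression:
  lim(x→-3) (x^2 - 9)/(x + 3) = -6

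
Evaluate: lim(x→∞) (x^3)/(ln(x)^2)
This is an ∞/∞ indeterminate form.

Apply L'Hôpital's rule: differentiate numerator and denominator separately.
  f(x) = x^3   ⇒   f'(x) = 3·x^2
  g(x) = ln(x)^2   ⇒   g'(x) = 2·ln(x)/x
  lim(x→∞) f'(x)/g'(x) = lim(x→∞) (3·x^2)/(2·ln(x)/x)
  = ∞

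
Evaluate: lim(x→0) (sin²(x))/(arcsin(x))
This is a 0/0 indeterminate form.

Apply L'Hôpital's rule: differentiate numerator and denominator separately.
  f(x) = sin(x)^2   ⇒   f'(x) = 2·sin(x)·cos(x)
  g(x) = asin(x)   ⇒   g'(x) = 1/sqrt(1 - x^2)
  lim(x→0) f'(x)/g'(x) = lim(x→0) (2·sin(x)·cos(x))/(1/sqrt(1 - x^2))
  = 0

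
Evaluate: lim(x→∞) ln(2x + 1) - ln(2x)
This is an ∞-∞ indeterminate form.

Combine fractions or rationalize to convert ∞-∞ to 0/0 form:
  lim(x→∞) ln(2x + 1) - ln(2x) = 0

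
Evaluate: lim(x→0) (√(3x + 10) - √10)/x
This is a standard limit.

Factor or rationalize the expression:
  lim(x→0) (√(3x + 10) - √10)/x = 3·sqrt(10)/20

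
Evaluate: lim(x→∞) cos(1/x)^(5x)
This is an exponential indeterminate form.

For exponential indeterminate forms, take the natural log:
  Let L = lim(x→∞) cos(1/x)^(5x)
  Then ln(L) = lim(x→∞) [exponent × ln(base)]
  Evaluate using L'Hôpital or standard limits, then exponentiate.
  L = 1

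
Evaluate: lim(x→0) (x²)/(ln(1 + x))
This is a 0/0 indeterminate form.

Apply L'Hôpital's rule: differentiate numerator and denominator separately.
  f(x) = x^2   ⇒   f'(x) = 2·x
  g(x) = ln(x + 1)   ⇒   g'(x) = 1/(x + 1)
  lim(x→0) f'(x)/g'(x) = lim(x→0) (2·x)/(1/(x + 1))
  = 0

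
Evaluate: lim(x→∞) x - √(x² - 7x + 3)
This is an ∞-∞ indeterminate form.

Combine fractions or rationalize to convert ∞-∞ to 0/0 form:
  lim(x→∞) x - √(x² - 7x + 3) = 7/2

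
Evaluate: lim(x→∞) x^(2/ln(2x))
This is an exponential indeterminate form.

For exponential indeterminate forms, take the natural log:
  Let L = lim(x→∞) x^(2/ln(2x))
  Then ln(L) = lim(x→∞) [exponent × ln(base)]
  Evaluate using L'Hôpital or standard limits, then exponentiate.
  L = e²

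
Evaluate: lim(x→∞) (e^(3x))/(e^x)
This is an ∞/∞ indeterminate form.

Apply L'Hôpital's rule: differentiate numerator and denominator separately.
  f(x) = e^(3·x)   ⇒   f'(x) = 3·e^(3·x)
  g(x) = e^(x)   ⇒   g'(x) = e^(x)
  lim(x→∞) f'(x)/g'(x) = lim(x→∞) (3·e^(3·x))/(e^(x))
  = ∞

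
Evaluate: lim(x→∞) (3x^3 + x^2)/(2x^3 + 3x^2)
This is an ∞/∞ indeterminate form.

Apply L'Hôpital's rule: differentiate numerator and denominator separately.
  f(x) = 3·x^3 + x^2   ⇒   f'(x) = 9·x^2 + 2·x
  g(x) = 2·x^3 + 3·x^2   ⇒   g'(x) = 6·x^2 + 6·x
  lim(x→∞) f'(x)/g'(x) = lim(x→∞) (9·x^2 + 2·x)/(6·x^2 + 6·x)
  = 3/2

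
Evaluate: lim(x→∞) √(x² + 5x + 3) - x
This is an ∞-∞ indeterminate form.

Combine fractions or rationalize to convert ∞-∞ to 0/0 form:
  lim(x→∞) √(x² + 5x + 3) - x = 5/2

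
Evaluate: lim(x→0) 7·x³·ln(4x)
This is a 0·∞ indeterminate form.

Rewrite 0·∞ as a quotient (0/0 or ∞/∞ form), then apply L'Hôpital's rule:
  lim(x→0) 7·x³·ln(4x) = 0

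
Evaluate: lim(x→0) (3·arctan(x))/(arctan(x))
This is a 0/0 indeterminate form.

Apply L'Hôpital's rule: differentiate numerator and denominator separately.
  f(x) = 3·atan(x)   ⇒   f'(x) = 3/(x^2 + 1)
  g(x) = atan(x)   ⇒   g'(x) = 1/(x^2 + 1)
  lim(x→0) f'(x)/g'(x) = lim(x→0) (3/(x^2 + 1))/(1/(x^2 + 1))
  = 3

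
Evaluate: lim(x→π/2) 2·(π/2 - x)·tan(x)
This is a 0·∞ indeterminate form.

Rewrite 0·∞ as a quotient (0/0 or ∞/∞ form), then apply L'Hôpital's rule:
  lim(x→π/2) 2·(π/2 - x)·tan(x) = 2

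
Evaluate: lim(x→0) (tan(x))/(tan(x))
This is a 0/0 indeterminate form.

Apply L'Hôpital's rule: differentiate numerator and denominator separately.
  f(x) = tan(x)   ⇒   f'(x) = tan(x)^2 + 1
  g(x) = tan(x)   ⇒   g'(x) = tan(x)^2 + 1
  lim(x→0) f'(x)/g'(x) = lim(x→0) (tan(x)^2 + 1)/(tan(x)^2 + 1)
  = 1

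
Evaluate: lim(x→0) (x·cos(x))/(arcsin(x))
This is a 0/0 indeterminate form.

Apply L'Hôpital's rule: differentiate numerator and denominator separately.
  f(x) = x·cos(x)   ⇒   f'(x) = -x·sin(x) + cos(x)
  g(x) = asin(x)   ⇒   g'(x) = 1/sqrt(1 - x^2)
  lim(x→0) f'(x)/g'(x) = lim(x→0) (-x·sin(x) + cos(x))/(1/sqrt(1 - x^2))
  = 1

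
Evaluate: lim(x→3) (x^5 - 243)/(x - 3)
This is a standard limit.

Factor or rationalize the expression:
  lim(x→3) (x^5 - 243)/(x - 3) = 405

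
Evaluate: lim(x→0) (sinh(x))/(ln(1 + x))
This is a 0/0 indeterminate form.

Apply L'Hôpital's rule: differentiate numerator and denominator separately.
  f(x) = sinh(x)   ⇒   f'(x) = cosh(x)
  g(x) = ln(x + 1)   ⇒   g'(x) = 1/(x + 1)
  lim(x→0) f'(x)/g'(x) = lim(x→0) (cosh(x))/(1/(x + 1))
  = 1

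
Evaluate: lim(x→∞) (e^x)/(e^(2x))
This is an ∞/∞ indeterminate form.

Apply L'Hôpital's rule: differentiate numerator and denominator separately.
  f(x) = e^(x)   ⇒   f'(x) = e^(x)
  g(x) = e^(2·x)   ⇒   g'(x) = 2·e^(2·x)
  lim(x→∞) f'(x)/g'(x) = lim(x→∞) (e^(x))/(2·e^(2·x))
  = 0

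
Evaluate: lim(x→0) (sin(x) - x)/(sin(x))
This is a 0/0 indeterminate form.

Apply L'Hôpital's rule: differentiate numerator and denominator separately.
  f(x) = -x + sin(x)   ⇒   f'(x) = cos(x) - 1
  g(x) = sin(x)   ⇒   g'(x) = cos(x)
  lim(x→0) f'(x)/g'(x) = lim(x→0) (cos(x) - 1)/(cos(x))
  = 0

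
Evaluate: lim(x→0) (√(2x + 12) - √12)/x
This is a standard limit.

Factor or rationalize the expression:
  lim(x→0) (√(2x + 12) - √12)/x = sqrt(3)/6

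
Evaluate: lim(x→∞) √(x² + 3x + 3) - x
This is an ∞-∞ indeterminate form.

Combine fractions or rationalize to convert ∞-∞ to 0/0 form:
  lim(x→∞) √(x² + 3x + 3) - x = 3/2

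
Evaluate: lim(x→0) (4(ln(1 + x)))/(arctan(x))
This is a 0/0 indeterminate form.

Apply L'Hôpital's rule: differentiate numerator and denominator separately.
  f(x) = 4·ln(x + 1)   ⇒   f'(x) = 4/(x + 1)
  g(x) = atan(x)   ⇒   g'(x) = 1/(x^2 + 1)
  lim(x→0) f'(x)/g'(x) = lim(x→0) (4/(x + 1))/(1/(x^2 + 1))
  = 4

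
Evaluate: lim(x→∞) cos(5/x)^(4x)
This is an exponential indeterminate form.

For exponential indeterminate forms, take the natural log:
  Let L = lim(x→∞) cos(5/x)^(4x)
  Then ln(L) = lim(x→∞) [exponent × ln(base)]
  Evaluate using L'Hôpital or standard limits, then exponentiate.
  L = 1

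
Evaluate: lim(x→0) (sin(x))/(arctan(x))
This is a 0/0 indeterminate form.

Apply L'Hôpital's rule: differentiate numerator and denominator separately.
  f(x) = sin(x)   ⇒   f'(x) = cos(x)
  g(x) = atan(x)   ⇒   g'(x) = 1/(x^2 + 1)
  lim(x→0) f'(x)/g'(x) = lim(x→0) (cos(x))/(1/(x^2 + 1))
  = 1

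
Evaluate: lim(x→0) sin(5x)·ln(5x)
This is a 0·∞ indeterminate form.

Rewrite 0·∞ as a quotient (0/0 or ∞/∞ form), then apply L'Hôpital's rule:
  lim(x→0) sin(5x)·ln(5x) = 0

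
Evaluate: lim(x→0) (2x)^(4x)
This is an exponential indeterminate form.

For exponential indeterminate forms, take the natural log:
  Let L = lim(x→0) (2x)^(4x)
  Then ln(L) = lim(x→0) [exponent × ln(base)]
  Evaluate using L'Hôpital or standard limits, then exponentiate.
  L = 1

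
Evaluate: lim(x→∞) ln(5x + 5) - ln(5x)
This is an ∞-∞ indeterminate form.

Combine fractions or rationalize to convert ∞-∞ to 0/0 form:
  lim(x→∞) ln(5x + 5) - ln(5x) = 0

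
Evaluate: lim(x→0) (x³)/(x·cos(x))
This is a 0/0 indeterminate form.

Apply L'Hôpital's rule: differentiate numerator and denominator separately.
  f(x) = x^3   ⇒   f'(x) = 3·x^2
  g(x) = x·cos(x)   ⇒   g'(x) = -x·sin(x) + cos(x)
  lim(x→0) f'(x)/g'(x) = lim(x→0) (3·x^2)/(-x·sin(x) + cos(x))
  = 0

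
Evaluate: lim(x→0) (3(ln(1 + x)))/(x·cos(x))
This is a 0/0 indeterminate form.

Apply L'Hôpital's rule: differentiate numerator and denominator separately.
  f(x) = 3·ln(x + 1)   ⇒   f'(x) = 3/(x + 1)
  g(x) = x·cos(x)   ⇒   g'(x) = -x·sin(x) + cos(x)
  lim(x→0) f'(x)/g'(x) = lim(x→0) (3/(x + 1))/(-x·sin(x) + cos(x))
  = 3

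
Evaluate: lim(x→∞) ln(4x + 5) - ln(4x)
This is an ∞-∞ indeterminate form.

Combine fractions or rationalize to convert ∞-∞ to 0/0 form:
  lim(x→∞) ln(4x + 5) - ln(4x) = 0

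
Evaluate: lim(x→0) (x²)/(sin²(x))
This is a 0/0 indeterminate form.

Apply L'Hôpital's rule: differentiate numerator and denominator separately.
  f(x) = x^2   ⇒   f'(x) = 2·x
  g(x) = sin(x)^2   ⇒   g'(x) = 2·sin(x)·cos(x)
  lim(x→0) f'(x)/g'(x) = lim(x→0) (2·x)/(2·sin(x)·cos(x))
  = 1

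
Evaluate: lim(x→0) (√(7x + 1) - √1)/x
This is a standard limit.

Factor or rationalize the expression:
  lim(x→0) (√(7x + 1) - √1)/x = 7/2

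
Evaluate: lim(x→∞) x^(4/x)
This is an exponential indeterminate form.

For exponential indeterminate forms, take the natural log:
  Let L = lim(x→∞) x^(4/x)
  Then ln(L) = lim(x→∞) [exponent × ln(base)]
  Evaluate using L'Hôpital or standard limits, then exponentiate.
  L = 1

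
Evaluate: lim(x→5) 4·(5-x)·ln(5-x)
This is a 0·∞ indeterminate form.

Rewrite 0·∞ as a quotient (0/0 or ∞/∞ form), then apply L'Hôpital's rule:
  lim(x→5) 4·(5-x)·ln(5-x) = 0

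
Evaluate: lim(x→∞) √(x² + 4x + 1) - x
This is an ∞-∞ indeterminate form.

Combine fractions or rationalize to convert ∞-∞ to 0/0 form:
  lim(x→∞) √(x² + 4x + 1) - x = 2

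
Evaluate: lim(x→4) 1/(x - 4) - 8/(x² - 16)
This is an ∞-∞ indeterminate form.

Combine fractions or rationalize to convert ∞-∞ to 0/0 form:
  lim(x→4) 1/(x - 4) - 8/(x² - 16) = 1/8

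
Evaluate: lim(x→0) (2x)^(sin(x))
This is an exponential indeterminate form.

For exponential indeterminate forms, take the natural log:
  Let L = lim(x→0) (2x)^(sin(x))
  Then ln(L) = lim(x→0) [exponent × ln(base)]
  Evaluate using L'Hôpital or standard limits, then exponentiate.
  L = 1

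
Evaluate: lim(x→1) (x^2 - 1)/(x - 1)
This is a standard limit.

Factor or rationalize the expression:
  lim(x→1) (x^2 - 1)/(x - 1) = 2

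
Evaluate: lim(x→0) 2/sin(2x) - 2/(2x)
This is an ∞-∞ indeterminate form.

Combine fractions or rationalize to convert ∞-∞ to 0/0 form:
  lim(x→0) 2/sin(2x) - 2/(2x) = 0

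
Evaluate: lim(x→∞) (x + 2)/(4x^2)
This is an ∞/∞ indeterminate form.

Apply L'Hôpital's rule: differentiate numerator and denominator separately.
  f(x) = x + 2   ⇒   f'(x) = 1
  g(x) = 4·x^2   ⇒   g'(x) = 8·x
  lim(x→∞) f'(x)/g'(x) = lim(x→∞) (1)/(8·x)
  = 0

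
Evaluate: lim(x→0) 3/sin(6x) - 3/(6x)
This is an ∞-∞ indeterminate form.

Combine fractions or rationalize to convert ∞-∞ to 0/0 form:
  lim(x→0) 3/sin(6x) - 3/(6x) = 0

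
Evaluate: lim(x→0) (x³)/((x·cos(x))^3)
This is a 0/0 indeterminate form.

Apply L'Hôpital's rule: differentiate numerator and denominator separately.
  f(x) = x^3   ⇒   f'(x) = 3·x^2
  g(x) = x^3·cos(x)^3   ⇒   g'(x) = -3·x^3·sin(x)·cos(x)^2 + 3·x^2·cos(x)^3
  lim(x→0) f'(x)/g'(x) = lim(x→0) (3·x^2)/(-3·x^3·sin(x)·cos(x)^2 + 3·x^2·cos(x)^3)
  = 1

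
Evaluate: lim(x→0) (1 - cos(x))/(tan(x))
This is a 0/0 indeterminate form.

Apply L'Hôpital's rule: differentiate numerator and denominator separately.
  f(x) = 1 - cos(x)   ⇒   f'(x) = sin(x)
  g(x) = tan(x)   ⇒   g'(x) = tan(x)^2 + 1
  lim(x→0) f'(x)/g'(x) = lim(x→0) (sin(x))/(tan(x)^2 + 1)
  = 0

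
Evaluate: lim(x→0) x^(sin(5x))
This is an exponential indeterminate form.

For exponential indeterminate forms, take the natural log:
  Let L = lim(x→0) x^(sin(5x))
  Then ln(L) = lim(x→0) [exponent × ln(base)]
  Evaluate using L'Hôpital or standard limits, then exponentiate.
  L = 1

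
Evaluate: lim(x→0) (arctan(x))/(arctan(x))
This is a 0/0 indeterminate form.

Apply L'Hôpital's rule: differentiate numerator and denominator separately.
  f(x) = atan(x)   ⇒   f'(x) = 1/(x^2 + 1)
  g(x) = atan(x)   ⇒   g'(x) = 1/(x^2 + 1)
  lim(x→0) f'(x)/g'(x) = lim(x→0) (1/(x^2 + 1))/(1/(x^2 + 1))
  = 1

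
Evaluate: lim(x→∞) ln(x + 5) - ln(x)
This is an ∞-∞ indeterminate form.

Combine fractions or rationalize to convert ∞-∞ to 0/0 form:
  lim(x→∞) ln(x + 5) - ln(x) = 0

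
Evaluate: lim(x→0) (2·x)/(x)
This is a 0/0 indeterminate form.

Apply L'Hôpital's rule: differentiate numerator and denominator separately.
  f(x) = 2·x   ⇒   f'(x) = 2
  g(x) = x   ⇒   g'(x) = 1
  lim(x→0) f'(x)/g'(x) = lim(x→0) (2)/(1)
  = 2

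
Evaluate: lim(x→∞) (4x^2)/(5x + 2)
This is an ∞/∞ indeterminate form.

Apply L'Hôpital's rule: differentiate numerator and denominator separately.
  f(x) = 4·x^2   ⇒   f'(x) = 8·x
  g(x) = 5·x + 2   ⇒   g'(x) = 5
  lim(x→∞) f'(x)/g'(x) = lim(x→∞) (8·x)/(5)
  = ∞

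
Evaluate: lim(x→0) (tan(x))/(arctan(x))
This is a 0/0 indeterminate form.

Apply L'Hôpital's rule: differentiate numerator and denominator separately.
  f(x) = tan(x)   ⇒   f'(x) = tan(x)^2 + 1
  g(x) = atan(x)   ⇒   g'(x) = 1/(x^2 + 1)
  lim(x→0) f'(x)/g'(x) = lim(x→0) (tan(x)^2 + 1)/(1/(x^2 + 1))
  = 1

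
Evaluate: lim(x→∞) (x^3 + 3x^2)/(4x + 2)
This is an ∞/∞ indeterminate form.

Apply L'Hôpital's rule: differentiate numerator and denominator separately.
  f(x) = x^3 + 3·x^2   ⇒   f'(x) = 3·x^2 + 6·x
  g(x) = 4·x + 2   ⇒   g'(x) = 4
  lim(x→∞) f'(x)/g'(x) = lim(x→∞) (3·x^2 + 6·x)/(4)
  = ∞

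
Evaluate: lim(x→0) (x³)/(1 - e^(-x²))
This is a 0/0 indeterminate form.

Apply L'Hôpital's rule: differentiate numerator and denominator separately.
  f(x) = x^3   ⇒   f'(x) = 3·x^2
  g(x) = 1 - e^(-x^2)   ⇒   g'(x) = 2·x·e^(-x^2)
  lim(x→0) f'(x)/g'(x) = lim(x→0) (3·x^2)/(2·x·e^(-x^2))
  = 0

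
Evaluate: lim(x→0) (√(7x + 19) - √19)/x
This is a standard limit.

Factor or rationalize the expression:
  lim(x→0) (√(7x + 19) - √19)/x = 7·sqrt(19)/38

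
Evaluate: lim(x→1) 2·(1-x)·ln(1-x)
This is a 0·∞ indeterminate form.

Rewrite 0·∞ as a quotient (0/0 or ∞/∞ form), then apply L'Hôpital's rule:
  lim(x→1) 2·(1-x)·ln(1-x) = 0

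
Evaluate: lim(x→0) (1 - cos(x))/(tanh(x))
This is a 0/0 indeterminate form.

Apply L'Hôpital's rule: differentiate numerator and denominator separately.
  f(x) = 1 - cos(x)   ⇒   f'(x) = sin(x)
  g(x) = tanh(x)   ⇒   g'(x) = 1 - tanh(x)^2
  lim(x→0) f'(x)/g'(x) = lim(x→0) (sin(x))/(1 - tanh(x)^2)
  = 0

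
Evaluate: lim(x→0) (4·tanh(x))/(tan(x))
This is a 0/0 indeterminate form.

Apply L'Hôpital's rule: differentiate numerator and denominator separately.
  f(x) = 4·tanh(x)   ⇒   f'(x) = 4 - 4·tanh(x)^2
  g(x) = tan(x)   ⇒   g'(x) = tan(x)^2 + 1
  lim(x→0) f'(x)/g'(x) = lim(x→0) (4 - 4·tanh(x)^2)/(tan(x)^2 + 1)
  = 4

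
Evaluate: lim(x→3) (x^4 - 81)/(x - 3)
This is a standard limit.

Factor or rationalize the expression:
  lim(x→3) (x^4 - 81)/(x - 3) = 108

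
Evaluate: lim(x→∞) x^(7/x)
This is an exponential indeterminate form.

For exponential indeterminate forms, take the natural log:
  Let L = lim(x→∞) x^(7/x)
  Then ln(L) = lim(x→∞) [exponent × ln(base)]
  Evaluate using L'Hôpital or standard limits, then exponentiate.
  L = 1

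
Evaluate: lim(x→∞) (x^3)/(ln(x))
This is an ∞/∞ indeterminate form.

Apply L'Hôpital's rule: differentiate numerator and denominator separately.
  f(x) = x^3   ⇒   f'(x) = 3·x^2
  g(x) = ln(x)   ⇒   g'(x) = 1/x
  lim(x→∞) f'(x)/g'(x) = lim(x→∞) (3·x^2)/(1/x)
  = ∞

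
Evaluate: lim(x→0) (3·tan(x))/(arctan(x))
This is a 0/0 indeterminate form.

Apply L'Hôpital's rule: differentiate numerator and denominator separately.
  f(x) = 3·tan(x)   ⇒   f'(x) = 3·tan(x)^2 + 3
  g(x) = atan(x)   ⇒   g'(x) = 1/(x^2 + 1)
  lim(x→0) f'(x)/g'(x) = lim(x→0) (3·tan(x)^2 + 3)/(1/(x^2 + 1))
  = 3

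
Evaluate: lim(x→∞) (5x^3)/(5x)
This is an ∞/∞ indeterminate form.

Apply L'Hôpital's rule: differentiate numerator and denominator separately.
  f(x) = 5·x^3   ⇒   f'(x) = 15·x^2
  g(x) = 5·x   ⇒   g'(x) = 5
  lim(x→∞) f'(x)/g'(x) = lim(x→∞) (15·x^2)/(5)
  = ∞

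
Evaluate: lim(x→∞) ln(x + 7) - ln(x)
This is an ∞-∞ indeterminate form.

Combine fractions or rationalize to convert ∞-∞ to 0/0 form:
  lim(x→∞) ln(x + 7) - ln(x) = 0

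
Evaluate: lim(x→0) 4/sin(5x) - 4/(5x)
This is an ∞-∞ indeterminate form.

Combine fractions or rationalize to convert ∞-∞ to 0/0 form:
  lim(x→0) 4/sin(5x) - 4/(5x) = 0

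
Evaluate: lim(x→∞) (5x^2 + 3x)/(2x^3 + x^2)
This is an ∞/∞ indeterminate form.

Apply L'Hôpital's rule: differentiate numerator and denominator separately.
  f(x) = 5·x^2 + 3·x   ⇒   f'(x) = 10·x + 3
  g(x) = 2·x^3 + x^2   ⇒   g'(x) = 6·x^2 + 2·x
  lim(x→∞) f'(x)/g'(x) = lim(x→∞) (10·x + 3)/(6·x^2 + 2·x)
  = 0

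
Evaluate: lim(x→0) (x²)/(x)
This is a 0/0 indeterminate form.

Apply L'Hôpital's rule: differentiate numerator and denominator separately.
  f(x) = x^2   ⇒   f'(x) = 2·x
  g(x) = x   ⇒   g'(x) = 1
  lim(x→0) f'(x)/g'(x) = lim(x→0) (2·x)/(1)
  = 0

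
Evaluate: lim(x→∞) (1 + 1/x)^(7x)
This is an exponential indeterminate form.

For exponential indeterminate forms, take the natural log:
  Let L = lim(x→∞) (1 + 1/x)^(7x)
  Then ln(L) = lim(x→∞) [exponent × ln(base)]
  Evaluate using L'Hôpital or standard limits, then exponentiate.
  L = e^(7)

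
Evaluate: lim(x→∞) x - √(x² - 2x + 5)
This is an ∞-∞ indeterminate form.

Combine fractions or rationalize to convert ∞-∞ to 0/0 form:
  lim(x→∞) x - √(x² - 2x + 5) = 1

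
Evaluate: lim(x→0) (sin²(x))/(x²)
This is a 0/0 indeterminate form.

Apply L'Hôpital's rule: differentiate numerator and denominator separately.
  f(x) = sin(x)^2   ⇒   f'(x) = 2·sin(x)·cos(x)
  g(x) = x^2   ⇒   g'(x) = 2·x
  lim(x→0) f'(x)/g'(x) = lim(x→0) (2·sin(x)·cos(x))/(2·x)
  = 1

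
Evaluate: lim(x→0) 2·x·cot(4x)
This is a 0·∞ indeterminate form.

Rewrite 0·∞ as a quotient (0/0 or ∞/∞ form), then apply L'Hôpital's rule:
  lim(x→0) 2·x·cot(4x) = 1/2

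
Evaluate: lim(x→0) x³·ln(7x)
This is a 0·∞ indeterminate form.

Rewrite 0·∞ as a quotient (0/0 or ∞/∞ form), then apply L'Hôpital's rule:
  lim(x→0) x³·ln(7x) = 0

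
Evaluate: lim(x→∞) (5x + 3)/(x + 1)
This is an ∞/∞ indeterminate form.

Apply L'Hôpital's rule: differentiate numerator and denominator separately.
  f(x) = 5·x + 3   ⇒   f'(x) = 5
  g(x) = x + 1   ⇒   g'(x) = 1
  lim(x→∞) f'(x)/g'(x) = lim(x→∞) (5)/(1)
  = 5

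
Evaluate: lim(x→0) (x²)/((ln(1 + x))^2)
This is a 0/0 indeterminate form.

Apply L'Hôpital's rule: differentiate numerator and denominator separately.
  f(x) = x^2   ⇒   f'(x) = 2·x
  g(x) = ln(x + 1)^2   ⇒   g'(x) = 2·ln(x + 1)/(x + 1)
  lim(x→0) f'(x)/g'(x) = lim(x→0) (2·x)/(2·ln(x + 1)/(x + 1))
  = 1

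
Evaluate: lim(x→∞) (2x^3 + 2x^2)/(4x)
This is an ∞/∞ indeterminate form.

Apply L'Hôpital's rule: differentiate numerator and denominator separately.
  f(x) = 2·x^3 + 2·x^2   ⇒   f'(x) = 6·x^2 + 4·x
  g(x) = 4·x   ⇒   g'(x) = 4
  lim(x→∞) f'(x)/g'(x) = lim(x→∞) (6·x^2 + 4·x)/(4)
  = ∞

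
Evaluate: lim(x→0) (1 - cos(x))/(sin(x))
This is a 0/0 indeterminate form.

Apply L'Hôpital's rule: differentiate numerator and denominator separately.
  f(x) = 1 - cos(x)   ⇒   f'(x) = sin(x)
  g(x) = sin(x)   ⇒   g'(x) = cos(x)
  lim(x→0) f'(x)/g'(x) = lim(x→0) (sin(x))/(cos(x))
  = 0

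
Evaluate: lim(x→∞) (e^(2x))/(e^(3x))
This is an ∞/∞ indeterminate form.

Apply L'Hôpital's rule: differentiate numerator and denominator separately.
  f(x) = e^(2·x)   ⇒   f'(x) = 2·e^(2·x)
  g(x) = e^(3·x)   ⇒   g'(x) = 3·e^(3·x)
  lim(x→∞) f'(x)/g'(x) = lim(x→∞) (2·e^(2·x))/(3·e^(3·x))
  = 0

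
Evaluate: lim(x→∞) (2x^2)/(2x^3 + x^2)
This is an ∞/∞ indeterminate form.

Apply L'Hôpital's rule: differentiate numerator and denominator separately.
  f(x) = 2·x^2   ⇒   f'(x) = 4·x
  g(x) = 2·x^3 + x^2   ⇒   g'(x) = 6·x^2 + 2·x
  lim(x→∞) f'(x)/g'(x) = lim(x→∞) (4·x)/(6·x^2 + 2·x)
  = 0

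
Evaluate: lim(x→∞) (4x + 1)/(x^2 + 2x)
This is an ∞/∞ indeterminate form.

Apply L'Hôpital's rule: differentiate numerator and denominator separately.
  f(x) = 4·x + 1   ⇒   f'(x) = 4
  g(x) = x^2 + 2·x   ⇒   g'(x) = 2·x + 2
  lim(x→∞) f'(x)/g'(x) = lim(x→∞) (4)/(2·x + 2)
  = 0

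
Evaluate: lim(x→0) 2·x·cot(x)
This is a 0·∞ indeterminate form.

Rewrite 0·∞ as a quotient (0/0 or ∞/∞ form), then apply L'Hôpital's rule:
  lim(x→0) 2·x·cot(x) = 2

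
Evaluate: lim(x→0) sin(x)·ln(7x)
This is a 0·∞ indeterminate form.

Rewrite 0·∞ as a quotient (0/0 or ∞/∞ form), then apply L'Hôpital's rule:
  lim(x→0) sin(x)·ln(7x) = 0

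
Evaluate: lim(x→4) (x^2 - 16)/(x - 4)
This is a standard limit.

Factor or rationalize the expression:
  lim(x→4) (x^2 - 16)/(x - 4) = 8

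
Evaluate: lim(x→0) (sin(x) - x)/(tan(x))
This is a 0/0 indeterminate form.

Apply L'Hôpital's rule: differentiate numerator and denominator separately.
  f(x) = -x + sin(x)   ⇒   f'(x) = cos(x) - 1
  g(x) = tan(x)   ⇒   g'(x) = tan(x)^2 + 1
  lim(x→0) f'(x)/g'(x) = lim(x→0) (cos(x) - 1)/(tan(x)^2 + 1)
  = 0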